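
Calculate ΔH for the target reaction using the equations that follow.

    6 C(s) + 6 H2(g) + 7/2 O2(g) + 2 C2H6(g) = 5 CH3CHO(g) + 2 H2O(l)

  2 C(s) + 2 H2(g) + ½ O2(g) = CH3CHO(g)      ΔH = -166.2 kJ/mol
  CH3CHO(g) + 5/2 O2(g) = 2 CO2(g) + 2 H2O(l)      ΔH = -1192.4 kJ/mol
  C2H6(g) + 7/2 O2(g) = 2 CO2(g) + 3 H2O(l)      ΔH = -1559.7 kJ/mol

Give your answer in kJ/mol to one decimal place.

ΔH = -1233.2 kJ/mol

equation 1 × 3: (3)·(-166.2) = -498.6 kJ/mol
equation 2 reversed and × 2: (-2)·(-1192.4) = +2384.8 kJ/mol
equation 3 × 2: (2)·(-1559.7) = -3119.4 kJ/mol
Summing the manipulated equations, ΔH = (3)·(-166.2) + (-2)·(-1192.4) + (2)·(-1559.7) = -1233.2 kJ/mol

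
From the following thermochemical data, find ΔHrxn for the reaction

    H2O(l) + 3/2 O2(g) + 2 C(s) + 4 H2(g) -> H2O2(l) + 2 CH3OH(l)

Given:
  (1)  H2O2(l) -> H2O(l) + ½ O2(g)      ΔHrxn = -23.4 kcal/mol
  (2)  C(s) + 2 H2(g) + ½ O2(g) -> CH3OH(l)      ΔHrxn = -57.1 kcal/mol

(1) reversed: +23.4 kcal/mol
(2) × 2: (2)·(-57.1) = -114.2 kcal/mol
Since enthalpy is a state function, ΔHrxn = (-1)·(-23.4) + (2)·(-57.1) = -90.8 kcal/mol

ΔHrxn = -90.8 kcal/mol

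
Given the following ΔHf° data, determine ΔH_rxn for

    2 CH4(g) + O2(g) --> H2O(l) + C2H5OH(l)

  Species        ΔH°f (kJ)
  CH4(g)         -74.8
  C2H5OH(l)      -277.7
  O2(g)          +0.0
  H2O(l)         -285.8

Products: 1·(-285.8) + 1·(-277.7) = -563.5
Reactants: 2·(-74.8) + 1·(+0.0) = -149.6
ΔH_rxn = (-563.5) − (-149.6) = -413.9 kJ

ΔH_rxn = -413.9 kJ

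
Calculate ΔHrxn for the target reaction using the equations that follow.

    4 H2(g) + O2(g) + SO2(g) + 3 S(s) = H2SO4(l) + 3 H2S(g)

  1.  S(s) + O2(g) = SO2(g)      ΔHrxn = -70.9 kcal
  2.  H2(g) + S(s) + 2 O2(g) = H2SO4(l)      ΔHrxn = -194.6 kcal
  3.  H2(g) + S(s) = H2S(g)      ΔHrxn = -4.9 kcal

ΔHrxn = -138.4 kcal

eq. 1 reversed: +70.9 kcal
eq. 2 as written: -194.6 kcal
eq. 3 × 3: (3)·(-4.9) = -14.7 kcal
ΔHrxn = (+70.9) + (-194.6) + (-14.7) = -138.4 kcal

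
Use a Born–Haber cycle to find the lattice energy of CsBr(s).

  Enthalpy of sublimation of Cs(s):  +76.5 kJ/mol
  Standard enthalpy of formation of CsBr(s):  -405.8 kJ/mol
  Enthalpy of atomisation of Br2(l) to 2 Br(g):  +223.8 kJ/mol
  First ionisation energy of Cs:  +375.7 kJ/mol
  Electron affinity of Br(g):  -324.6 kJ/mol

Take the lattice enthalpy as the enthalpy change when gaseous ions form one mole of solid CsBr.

ΔHf° = 1·ΔHsub + 1·(ΣIE) + 1/2·D(Br2) + 1·EA + U
-405.8 = 1·(+76.5) + 1·(+375.7) + 1/2·(+223.8) + 1·(-324.6) + U
U = -405.8 − (+239.5) = -645.3 kJ/mol

U = -645.3 kJ/mol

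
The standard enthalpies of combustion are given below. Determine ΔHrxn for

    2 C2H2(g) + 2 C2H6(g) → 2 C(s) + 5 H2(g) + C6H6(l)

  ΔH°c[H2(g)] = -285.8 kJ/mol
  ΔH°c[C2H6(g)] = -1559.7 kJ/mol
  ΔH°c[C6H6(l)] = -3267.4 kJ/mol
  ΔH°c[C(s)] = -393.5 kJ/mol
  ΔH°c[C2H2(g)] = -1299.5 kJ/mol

With combustion enthalpies, reactants minus products:
= [2·(-1299.5) + 2·(-1559.7)] − [2·(-393.5) + 5·(-285.8) + 1·(-3267.4)]
= -235.0 kJ/mol

ΔHrxn = -235.0 kJ/mol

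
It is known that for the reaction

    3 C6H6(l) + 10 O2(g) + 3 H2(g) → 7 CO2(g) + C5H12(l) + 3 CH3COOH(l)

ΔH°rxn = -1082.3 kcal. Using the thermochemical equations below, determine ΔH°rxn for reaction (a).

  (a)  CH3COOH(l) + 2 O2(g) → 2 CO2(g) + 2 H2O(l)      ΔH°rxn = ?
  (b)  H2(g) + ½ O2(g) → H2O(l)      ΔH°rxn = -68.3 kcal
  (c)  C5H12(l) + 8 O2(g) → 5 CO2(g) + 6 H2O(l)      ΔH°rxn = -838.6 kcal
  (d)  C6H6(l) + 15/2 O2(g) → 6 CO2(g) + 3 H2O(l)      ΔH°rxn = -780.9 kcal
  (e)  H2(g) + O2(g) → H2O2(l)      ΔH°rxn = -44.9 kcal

(a) reversed and × 3: contributes −3·x
(b) × 3: (3)·(-68.3) = -204.9 kcal
(c) reversed: +838.6 kcal
(d) × 3: (3)·(-780.9) = -2342.7 kcal
(e): not needed.
-1082.3 = (-204.9) + (+838.6) + (-2342.7) − 3·x
x = (-1082.3 − (-1709.0)) / (-3) = -208.9 kcal

ΔH°rxn = -208.9 kcal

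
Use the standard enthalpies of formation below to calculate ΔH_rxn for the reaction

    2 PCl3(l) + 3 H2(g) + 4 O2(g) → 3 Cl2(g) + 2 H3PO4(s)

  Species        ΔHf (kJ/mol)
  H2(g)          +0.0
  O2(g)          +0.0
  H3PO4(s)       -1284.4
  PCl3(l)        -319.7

Products: 3·(+0.0) + 2·(-1284.4) = -2568.8
Reactants: 2·(-319.7) + 3·(+0.0) + 4·(+0.0) = -639.4
ΔH_rxn = (-2568.8) − (-639.4) = -1929.4 kJ/mol

ΔH_rxn = -1929.4 kJ/mol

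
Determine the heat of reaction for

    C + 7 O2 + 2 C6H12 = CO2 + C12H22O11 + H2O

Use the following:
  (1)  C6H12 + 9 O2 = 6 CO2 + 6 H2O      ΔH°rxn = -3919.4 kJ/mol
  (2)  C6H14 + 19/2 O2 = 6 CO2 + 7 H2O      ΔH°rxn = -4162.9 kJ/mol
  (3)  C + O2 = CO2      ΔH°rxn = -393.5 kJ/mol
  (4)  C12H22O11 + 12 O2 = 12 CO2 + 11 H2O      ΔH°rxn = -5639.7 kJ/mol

ΔH°rxn = -2592.6 kJ/mol

(1) × 2 (scale by 2 for the 2 C6H12): (2)·(-3919.4) = -7838.8 kJ/mol
(2): not needed (C6H14 appears nowhere else).
(3) as written (C already on the reactant side): -393.5 kJ/mol
(4) reversed (reverse to put C12H22O11 on the product side): +5639.7 kJ/mol
ΔH°rxn = (-7838.8) + (-393.5) + (+5639.7) = -2592.6 kJ/mol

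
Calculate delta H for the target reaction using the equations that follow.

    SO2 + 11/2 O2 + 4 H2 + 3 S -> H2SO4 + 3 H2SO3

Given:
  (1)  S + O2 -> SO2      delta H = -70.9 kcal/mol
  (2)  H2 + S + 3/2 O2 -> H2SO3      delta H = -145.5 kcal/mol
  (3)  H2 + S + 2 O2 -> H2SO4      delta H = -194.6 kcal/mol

delta H = -560.2 kcal/mol

(1) reversed: +70.9 kcal/mol
(2) × 3: (3)·(-145.5) = -436.5 kcal/mol
(3) as written: -194.6 kcal/mol
Combining the equations, delta H = (-1)·(-70.9) + (3)·(-145.5) + (1)·(-194.6) = -560.2 kcal/mol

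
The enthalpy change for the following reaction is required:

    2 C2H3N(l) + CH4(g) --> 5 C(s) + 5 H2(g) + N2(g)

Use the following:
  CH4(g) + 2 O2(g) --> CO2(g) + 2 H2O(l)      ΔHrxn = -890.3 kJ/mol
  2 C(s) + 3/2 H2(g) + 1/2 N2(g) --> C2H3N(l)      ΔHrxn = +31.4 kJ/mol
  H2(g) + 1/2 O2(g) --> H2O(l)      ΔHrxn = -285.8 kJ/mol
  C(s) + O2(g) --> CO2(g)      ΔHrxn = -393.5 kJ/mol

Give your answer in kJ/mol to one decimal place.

ΔHrxn = 12.0 kJ/mol

equation 1 as written (CH4(g) already on the reactant side): -890.3 kJ/mol
equation 2 reversed and × 2 (reverse to put C2H3N(l) on the reactant side; scale by 2 for the 2 C2H3N(l)): (-2)·(+31.4) = -62.8 kJ/mol
equation 3 reversed and × 2: (-2)·(-285.8) = +571.6 kJ/mol
equation 4 reversed: +393.5 kJ/mol
ΔHrxn = (1)·(-890.3) + (-2)·(+31.4) + (-2)·(-285.8) + (-1)·(-393.5) = 12.0 kJ/mol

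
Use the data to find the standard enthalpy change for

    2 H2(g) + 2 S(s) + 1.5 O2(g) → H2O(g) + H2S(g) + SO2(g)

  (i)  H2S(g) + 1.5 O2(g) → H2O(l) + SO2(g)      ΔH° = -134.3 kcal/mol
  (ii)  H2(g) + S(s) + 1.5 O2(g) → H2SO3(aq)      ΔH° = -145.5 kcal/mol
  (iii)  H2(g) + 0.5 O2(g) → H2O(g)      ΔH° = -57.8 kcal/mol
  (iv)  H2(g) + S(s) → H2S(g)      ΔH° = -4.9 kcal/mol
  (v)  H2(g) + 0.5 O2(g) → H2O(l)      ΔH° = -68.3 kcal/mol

ΔH° = -133.6 kcal/mol

(i) as written: -134.3 kcal/mol
(ii): not needed.
(iii) as written: -57.8 kcal/mol
(iv) × 2: (2)·(-4.9) = -9.8 kcal/mol
(v) reversed: +68.3 kcal/mol
ΔH° = (-134.3) + (-57.8) + (-9.8) + (+68.3) = -133.6 kcal/mol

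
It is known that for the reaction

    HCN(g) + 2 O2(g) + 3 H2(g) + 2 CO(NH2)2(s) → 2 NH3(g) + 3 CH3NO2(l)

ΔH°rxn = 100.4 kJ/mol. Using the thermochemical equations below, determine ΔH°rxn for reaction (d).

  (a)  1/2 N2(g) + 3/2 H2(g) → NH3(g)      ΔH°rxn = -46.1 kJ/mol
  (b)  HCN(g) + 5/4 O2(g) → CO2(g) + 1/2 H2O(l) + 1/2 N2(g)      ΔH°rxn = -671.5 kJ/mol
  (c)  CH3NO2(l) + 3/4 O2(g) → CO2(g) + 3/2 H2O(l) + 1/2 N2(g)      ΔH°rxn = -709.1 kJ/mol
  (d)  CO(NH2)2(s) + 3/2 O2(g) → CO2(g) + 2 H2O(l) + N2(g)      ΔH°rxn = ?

ΔH°rxn = -631.6 kJ/mol

(a) × 2 (scale by 2 for the 2 NH3(g)): (2)·(-46.1) = -92.2 kJ/mol
(b) as written (HCN(g) already on the reactant side): -671.5 kJ/mol
(c) reversed and × 3 (CH3NO2(l) must end up as a product; scale by 3 for the 3 CH3NO2(l)): (-3)·(-709.1) = +2127.3 kJ/mol
(d) × 2 (scale by 2 for the 2 CO(NH2)2(s)): contributes 2·x
+100.4 = (-92.2) + (-671.5) + (+2127.3) + 2·x
x = (+100.4 − (+1363.6)) / (2) = -631.6 kJ/mol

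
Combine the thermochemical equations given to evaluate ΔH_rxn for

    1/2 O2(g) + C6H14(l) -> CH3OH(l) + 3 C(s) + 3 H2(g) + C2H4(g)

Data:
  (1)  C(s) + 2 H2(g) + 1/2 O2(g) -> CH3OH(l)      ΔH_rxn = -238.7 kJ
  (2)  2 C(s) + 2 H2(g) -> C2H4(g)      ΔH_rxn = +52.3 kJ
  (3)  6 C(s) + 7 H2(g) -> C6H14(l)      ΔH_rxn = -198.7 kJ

ΔH_rxn = 12.3 kJ

(1) as written (CH3OH(l) already on the product side): -238.7 kJ
(2) as written (C2H4(g) already on the product side): +52.3 kJ
(3) reversed (reverse to put C6H14(l) on the reactant side): +198.7 kJ
By Hess's law, ΔH_rxn = (1)·(-238.7) + (1)·(+52.3) + (-1)·(-198.7) = 12.3 kJ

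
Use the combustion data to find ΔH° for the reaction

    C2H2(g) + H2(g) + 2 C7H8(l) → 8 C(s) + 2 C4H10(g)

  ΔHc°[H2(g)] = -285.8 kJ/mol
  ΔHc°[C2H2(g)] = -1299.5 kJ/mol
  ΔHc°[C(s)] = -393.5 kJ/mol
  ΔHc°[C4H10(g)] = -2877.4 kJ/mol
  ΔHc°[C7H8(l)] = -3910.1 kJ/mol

With combustion enthalpies, reactants minus products:
= [1·(-1299.5) + 1·(-285.8) + 2·(-3910.1)] − [8·(-393.5) + 2·(-2877.4)]
= -502.7 kJ/mol

ΔH° = -502.7 kJ/mol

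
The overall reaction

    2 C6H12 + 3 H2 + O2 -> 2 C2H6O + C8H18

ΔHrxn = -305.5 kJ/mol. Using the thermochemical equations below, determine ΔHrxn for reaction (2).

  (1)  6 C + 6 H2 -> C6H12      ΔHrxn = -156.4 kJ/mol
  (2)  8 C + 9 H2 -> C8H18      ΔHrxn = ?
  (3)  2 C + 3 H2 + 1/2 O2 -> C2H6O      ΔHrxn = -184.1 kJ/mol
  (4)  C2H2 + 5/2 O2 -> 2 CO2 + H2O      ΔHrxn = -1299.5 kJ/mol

(1) reversed and × 2: (-2)·(-156.4) = +312.8 kJ/mol
(2) as written: contributes x
(3) × 2: (2)·(-184.1) = -368.2 kJ/mol
(4): not needed.
-305.5 = (+312.8) + (-368.2) + x
x = (-305.5 − (-55.4)) / (1) = -250.1 kJ/mol

ΔHrxn = -250.1 kJ/mol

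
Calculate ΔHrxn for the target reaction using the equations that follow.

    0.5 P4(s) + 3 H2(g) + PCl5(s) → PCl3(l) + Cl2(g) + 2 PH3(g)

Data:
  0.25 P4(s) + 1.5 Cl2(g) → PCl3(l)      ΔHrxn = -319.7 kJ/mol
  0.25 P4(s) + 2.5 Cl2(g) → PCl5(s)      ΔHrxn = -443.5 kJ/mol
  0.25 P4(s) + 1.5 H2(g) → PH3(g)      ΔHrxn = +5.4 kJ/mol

ΔHrxn = 134.6 kJ/mol

equation 1 as written (PCl3(l) already on the product side): -319.7 kJ/mol
equation 2 reversed (reverse to put PCl5(s) on the reactant side): +443.5 kJ/mol
equation 3 × 2 (scale by 2 for the 2 PH3(g)): (2)·(+5.4) = +10.8 kJ/mol
Since enthalpy is a state function, ΔHrxn = (-319.7) + (+443.5) + (+10.8) = 134.6 kJ/mol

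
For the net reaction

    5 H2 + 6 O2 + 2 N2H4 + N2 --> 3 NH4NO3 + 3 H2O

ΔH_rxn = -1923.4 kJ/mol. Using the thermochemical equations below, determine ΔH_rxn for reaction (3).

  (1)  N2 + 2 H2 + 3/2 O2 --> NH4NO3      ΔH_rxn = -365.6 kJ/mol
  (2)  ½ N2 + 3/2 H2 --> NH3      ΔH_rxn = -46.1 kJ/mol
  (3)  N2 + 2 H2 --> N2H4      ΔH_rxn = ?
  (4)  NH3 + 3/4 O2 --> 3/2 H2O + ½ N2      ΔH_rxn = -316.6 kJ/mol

(1) × 3 (scale by 3 for the 3 NH4NO3): (3)·(-365.6) = -1096.8 kJ/mol
(2) × 2: (2)·(-46.1) = -92.2 kJ/mol
(3) reversed and × 2 (N2H4 must end up as a reactant; ×2 to match 2 N2H4 in the target): contributes −2·x
(4) × 2 (×2 to match 3 H2O in the target): (2)·(-316.6) = -633.2 kJ/mol
-1923.4 = (-1096.8) + (-92.2) + (-633.2) − 2·x
x = (-1923.4 − (-1822.2)) / (-2) = 50.6 kJ/mol

ΔH_rxn = 50.6 kJ/mol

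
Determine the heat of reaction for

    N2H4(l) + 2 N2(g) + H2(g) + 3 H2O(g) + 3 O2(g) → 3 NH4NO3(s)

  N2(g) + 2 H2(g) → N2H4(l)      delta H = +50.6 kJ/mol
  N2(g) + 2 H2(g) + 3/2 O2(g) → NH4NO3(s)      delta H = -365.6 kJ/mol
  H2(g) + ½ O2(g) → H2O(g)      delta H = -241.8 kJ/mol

equation 1 reversed (N2H4(l) must end up as a reactant): -50.6 kJ/mol
equation 2 × 3 (×3 to match 3 NH4NO3(s) in the target): (3)·(-365.6) = -1096.8 kJ/mol
equation 3 reversed and × 3 (reverse to put H2O(g) on the reactant side; scale by 3 for the 3 H2O(g)): (-3)·(-241.8) = +725.4 kJ/mol
delta H = (-1)·(+50.6) + (3)·(-365.6) + (-3)·(-241.8) = -422.0 kJ/mol

delta H = -422.0 kJ/mol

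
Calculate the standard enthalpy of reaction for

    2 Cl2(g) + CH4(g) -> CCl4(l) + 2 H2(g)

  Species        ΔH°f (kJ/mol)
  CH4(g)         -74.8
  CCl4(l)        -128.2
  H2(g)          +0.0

Products: 1·(-128.2) + 2·(+0.0) = -128.2
Reactants: 2·(+0.0) + 1·(-74.8) = -74.8
ΔHrxn = (-128.2) − (-74.8) = -53.4 kJ/mol

ΔHrxn = -53.4 kJ/mol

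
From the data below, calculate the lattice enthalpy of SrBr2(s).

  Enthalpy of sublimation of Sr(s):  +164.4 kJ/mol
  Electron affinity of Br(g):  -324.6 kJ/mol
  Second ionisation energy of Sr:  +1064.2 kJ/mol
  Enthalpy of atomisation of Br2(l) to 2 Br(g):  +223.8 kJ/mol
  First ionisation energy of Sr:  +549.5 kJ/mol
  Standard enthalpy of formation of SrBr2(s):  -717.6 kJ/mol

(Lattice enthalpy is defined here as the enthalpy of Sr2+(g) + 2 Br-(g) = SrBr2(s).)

ΔHf° = 1·ΔHsub + 1·(ΣIE) + 1·D(Br2) + 2·EA + U
-717.6 = 1·(+164.4) + 1·(+1613.7) + 1·(+223.8) + 2·(-324.6) + U
U = -717.6 − (+1352.7) = -2070.3 kJ/mol

U = -2070.3 kJ/mol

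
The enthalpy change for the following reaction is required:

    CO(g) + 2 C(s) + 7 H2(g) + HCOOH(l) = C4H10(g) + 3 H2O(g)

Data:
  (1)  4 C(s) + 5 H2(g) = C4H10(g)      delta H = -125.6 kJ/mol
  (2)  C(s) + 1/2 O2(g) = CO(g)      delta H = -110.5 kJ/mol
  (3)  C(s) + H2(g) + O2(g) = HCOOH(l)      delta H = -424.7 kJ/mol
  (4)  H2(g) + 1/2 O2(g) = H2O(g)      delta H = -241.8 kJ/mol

(1) as written (C4H10(g) already on the product side): -125.6 kJ/mol
(2) reversed (CO(g) must end up as a reactant): +110.5 kJ/mol
(3) reversed (HCOOH(l) must end up as a reactant): +424.7 kJ/mol
(4) × 3 (×3 to match 3 H2O(g) in the target): (3)·(-241.8) = -725.4 kJ/mol
Combining the equations, delta H = (-125.6) + (+110.5) + (+424.7) + (-725.4) = -315.8 kJ/mol

delta H = -315.8 kJ/mol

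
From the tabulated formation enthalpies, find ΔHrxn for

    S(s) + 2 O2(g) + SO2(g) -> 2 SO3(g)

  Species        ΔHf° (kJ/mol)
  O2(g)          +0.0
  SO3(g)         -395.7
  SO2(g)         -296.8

ΔHrxn = -494.6 kJ/mol

Products: 2·(-395.7) = -791.4
Reactants: 1·(+0.0) + 2·(+0.0) + 1·(-296.8) = -296.8
ΔHrxn = (-791.4) − (-296.8) = -494.6 kJ/mol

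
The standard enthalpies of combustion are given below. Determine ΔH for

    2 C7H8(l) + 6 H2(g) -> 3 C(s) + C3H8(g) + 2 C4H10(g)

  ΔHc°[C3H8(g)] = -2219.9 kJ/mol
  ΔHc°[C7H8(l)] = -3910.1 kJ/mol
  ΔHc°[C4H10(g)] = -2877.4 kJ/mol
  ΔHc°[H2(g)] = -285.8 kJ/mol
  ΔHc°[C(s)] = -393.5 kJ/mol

With combustion enthalpies, reactants minus products:
= [2·(-3910.1) + 6·(-285.8)] − [3·(-393.5) + 1·(-2219.9) + 2·(-2877.4)]
= -379.8 kJ/mol

ΔH = -379.8 kJ/mol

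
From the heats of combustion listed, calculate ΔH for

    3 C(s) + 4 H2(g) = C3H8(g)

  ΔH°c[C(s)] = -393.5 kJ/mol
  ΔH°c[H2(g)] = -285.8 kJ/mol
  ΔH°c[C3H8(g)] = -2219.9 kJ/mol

ΔH = -103.8 kJ/mol

Using ΔH = Σ nΔHc°(reactants) − Σ nΔHc°(products):
= [3·(-393.5) + 4·(-285.8)] − [1·(-2219.9)]
= -103.8 kJ/mol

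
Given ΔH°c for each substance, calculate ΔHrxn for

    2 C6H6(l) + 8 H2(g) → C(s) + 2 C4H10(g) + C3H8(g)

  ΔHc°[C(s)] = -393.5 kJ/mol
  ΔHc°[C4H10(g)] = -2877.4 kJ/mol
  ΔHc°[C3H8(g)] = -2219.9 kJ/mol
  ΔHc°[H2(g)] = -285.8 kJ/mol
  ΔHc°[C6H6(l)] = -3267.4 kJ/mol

Using ΔH = Σ nΔHc°(reactants) − Σ nΔHc°(products):
= [2·(-3267.4) + 8·(-285.8)] − [1·(-393.5) + 2·(-2877.4) + 1·(-2219.9)]
= -453.0 kJ/mol

ΔHrxn = -453.0 kJ/mol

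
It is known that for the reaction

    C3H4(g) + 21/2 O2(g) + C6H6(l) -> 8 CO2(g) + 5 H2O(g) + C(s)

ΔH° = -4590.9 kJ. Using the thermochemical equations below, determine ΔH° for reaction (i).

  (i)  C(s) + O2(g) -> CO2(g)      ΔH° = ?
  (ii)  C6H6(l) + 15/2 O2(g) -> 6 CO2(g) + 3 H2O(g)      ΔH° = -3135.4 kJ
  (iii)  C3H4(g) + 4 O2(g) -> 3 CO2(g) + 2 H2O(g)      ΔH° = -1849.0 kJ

(i) reversed: contributes −x
(ii) as written: -3135.4 kJ
(iii) as written: -1849.0 kJ
-4590.9 = (-3135.4) + (-1849.0) − x
x = (-4590.9 − (-4984.4)) / (-1) = -393.5 kJ

ΔH° = -393.5 kJ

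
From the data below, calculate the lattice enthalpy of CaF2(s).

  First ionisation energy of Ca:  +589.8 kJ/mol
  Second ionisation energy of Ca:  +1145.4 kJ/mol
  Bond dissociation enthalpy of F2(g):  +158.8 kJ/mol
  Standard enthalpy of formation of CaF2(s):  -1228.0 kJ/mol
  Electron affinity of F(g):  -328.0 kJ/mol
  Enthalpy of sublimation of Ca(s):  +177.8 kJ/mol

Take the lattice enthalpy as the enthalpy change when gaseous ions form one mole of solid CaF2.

ΔHf° = 1·ΔHsub + 1·(ΣIE) + 1·D(F2) + 2·EA + U
-1228.0 = 1·(+177.8) + 1·(+1735.2) + 1·(+158.8) + 2·(-328.0) + U
U = -1228.0 − (+1415.8) = -2643.8 kJ/mol

U = -2643.8 kJ/mol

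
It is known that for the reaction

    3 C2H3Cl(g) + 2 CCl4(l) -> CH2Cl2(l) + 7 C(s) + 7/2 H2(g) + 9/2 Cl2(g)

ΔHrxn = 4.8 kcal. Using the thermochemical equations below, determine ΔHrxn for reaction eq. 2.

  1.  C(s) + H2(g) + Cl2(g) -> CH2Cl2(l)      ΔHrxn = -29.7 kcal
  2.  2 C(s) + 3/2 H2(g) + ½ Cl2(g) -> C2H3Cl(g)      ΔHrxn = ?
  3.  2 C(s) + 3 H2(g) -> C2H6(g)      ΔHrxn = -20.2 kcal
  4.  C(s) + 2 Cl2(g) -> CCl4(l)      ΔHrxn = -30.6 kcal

ΔHrxn = 8.9 kcal

eq. 1 as written (CH2Cl2(l) already on the product side): -29.7 kcal
eq. 2 reversed and × 3 (reverse to put C2H3Cl(g) on the reactant side; ×3 to match 3 C2H3Cl(g) in the target): contributes −3·x
eq. 3: not needed (C2H6(g) appears nowhere else).
eq. 4 reversed and × 2 (CCl4(l) must end up as a reactant; scale by 2 for the 2 CCl4(l)): (-2)·(-30.6) = +61.2 kcal
+4.8 = (-29.7) + (+61.2) − 3·x
x = (+4.8 − (+31.5)) / (-3) = 8.9 kcal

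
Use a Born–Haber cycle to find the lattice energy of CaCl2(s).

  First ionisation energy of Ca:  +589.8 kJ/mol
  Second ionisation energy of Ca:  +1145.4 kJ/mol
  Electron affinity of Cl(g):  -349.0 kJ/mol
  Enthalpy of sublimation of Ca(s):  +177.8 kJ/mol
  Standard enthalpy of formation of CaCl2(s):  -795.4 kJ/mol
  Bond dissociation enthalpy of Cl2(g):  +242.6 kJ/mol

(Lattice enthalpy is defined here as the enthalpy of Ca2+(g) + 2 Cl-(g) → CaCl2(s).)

ΔHf° = 1·ΔHsub + 1·(ΣIE) + 1·D(Cl2) + 2·EA + U
-795.4 = 1·(+177.8) + 1·(+1735.2) + 1·(+242.6) + 2·(-349.0) + U
U = -795.4 − (+1457.6) = -2253.0 kJ/mol

U = -2253.0 kJ/mol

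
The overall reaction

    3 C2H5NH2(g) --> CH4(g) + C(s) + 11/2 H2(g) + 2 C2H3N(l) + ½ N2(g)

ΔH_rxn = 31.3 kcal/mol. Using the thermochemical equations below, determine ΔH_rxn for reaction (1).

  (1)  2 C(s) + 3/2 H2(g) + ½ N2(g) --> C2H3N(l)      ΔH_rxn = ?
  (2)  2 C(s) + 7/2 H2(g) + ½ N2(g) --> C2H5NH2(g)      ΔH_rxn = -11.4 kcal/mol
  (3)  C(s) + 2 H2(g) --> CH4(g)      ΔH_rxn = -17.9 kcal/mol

ΔH_rxn = 7.5 kcal/mol

(1) × 2 (×2 to match 2 C2H3N(l) in the target): contributes 2·x
(2) reversed and × 3 (C2H5NH2(g) must end up as a reactant; ×3 to match 3 C2H5NH2(g) in the target): (-3)·(-11.4) = +34.2 kcal/mol
(3) as written (CH4(g) already on the product side): -17.9 kcal/mol
+31.3 = (+34.2) + (-17.9) + 2·x
x = (+31.3 − (+16.3)) / (2) = 7.5 kcal/mol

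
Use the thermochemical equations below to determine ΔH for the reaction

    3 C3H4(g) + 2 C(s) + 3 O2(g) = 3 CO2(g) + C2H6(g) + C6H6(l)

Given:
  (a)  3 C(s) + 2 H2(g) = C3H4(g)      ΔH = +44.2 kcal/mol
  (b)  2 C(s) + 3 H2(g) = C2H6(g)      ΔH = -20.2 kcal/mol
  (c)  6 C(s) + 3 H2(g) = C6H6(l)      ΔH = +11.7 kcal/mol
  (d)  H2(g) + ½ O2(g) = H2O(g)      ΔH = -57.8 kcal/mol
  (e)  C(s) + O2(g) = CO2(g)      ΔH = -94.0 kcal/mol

ΔH = -423.1 kcal/mol

(a) reversed and × 3: (-3)·(+44.2) = -132.6 kcal/mol
(b) as written: -20.2 kcal/mol
(c) as written: +11.7 kcal/mol
(d): not needed.
(e) × 3: (3)·(-94.0) = -282.0 kcal/mol
By Hess's law, ΔH = (-132.6) + (-20.2) + (+11.7) + (-282.0) = -423.1 kcal/mol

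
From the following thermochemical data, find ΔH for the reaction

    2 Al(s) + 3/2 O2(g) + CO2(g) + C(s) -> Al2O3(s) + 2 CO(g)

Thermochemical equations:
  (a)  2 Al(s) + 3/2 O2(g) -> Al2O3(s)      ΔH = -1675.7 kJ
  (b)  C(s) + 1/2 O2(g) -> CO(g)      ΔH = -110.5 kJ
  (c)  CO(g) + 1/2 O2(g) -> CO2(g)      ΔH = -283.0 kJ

(a) as written: -1675.7 kJ
(b) as written: -110.5 kJ
(c) reversed: +283.0 kJ
Combining the equations, ΔH = (-1675.7) + (-110.5) + (+283.0) = -1503.2 kJ

ΔH = -1503.2 kJ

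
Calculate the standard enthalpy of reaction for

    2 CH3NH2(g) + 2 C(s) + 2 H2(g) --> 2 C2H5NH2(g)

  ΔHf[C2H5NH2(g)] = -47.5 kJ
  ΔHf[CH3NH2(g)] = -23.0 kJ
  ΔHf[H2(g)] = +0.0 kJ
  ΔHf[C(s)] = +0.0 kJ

ΔHrxn = -49.0 kJ

Products: 2·(-47.5) = -95.0
Reactants: 2·(-23.0) + 2·(+0.0) + 2·(+0.0) = -46.0
ΔHrxn = (-95.0) − (-46.0) = -49.0 kJ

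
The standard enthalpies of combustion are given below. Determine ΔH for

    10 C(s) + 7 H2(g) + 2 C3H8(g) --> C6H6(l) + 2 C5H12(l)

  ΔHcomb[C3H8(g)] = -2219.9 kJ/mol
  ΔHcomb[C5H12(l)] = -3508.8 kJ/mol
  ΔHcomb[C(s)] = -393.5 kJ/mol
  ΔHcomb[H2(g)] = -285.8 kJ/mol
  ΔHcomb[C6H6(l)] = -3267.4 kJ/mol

ΔH = -90.4 kJ/mol

Using ΔH = Σ nΔHc°(reactants) − Σ nΔHc°(products):
= [10·(-393.5) + 7·(-285.8) + 2·(-2219.9)] − [1·(-3267.4) + 2·(-3508.8)]
= -90.4 kJ/mol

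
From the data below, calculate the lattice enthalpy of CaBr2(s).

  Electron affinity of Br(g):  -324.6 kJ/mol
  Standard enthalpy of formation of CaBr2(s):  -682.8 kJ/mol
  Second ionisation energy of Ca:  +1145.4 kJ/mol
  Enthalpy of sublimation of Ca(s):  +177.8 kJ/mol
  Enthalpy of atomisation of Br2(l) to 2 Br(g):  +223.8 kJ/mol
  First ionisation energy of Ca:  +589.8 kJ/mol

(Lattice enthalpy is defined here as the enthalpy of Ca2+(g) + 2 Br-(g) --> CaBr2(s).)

U = -2170.4 kJ/mol

ΔHf° = 1·ΔHsub + 1·(ΣIE) + 1·D(Br2) + 2·EA + U
-682.8 = 1·(+177.8) + 1·(+1735.2) + 1·(+223.8) + 2·(-324.6) + U
U = -682.8 − (+1487.6) = -2170.4 kJ/mol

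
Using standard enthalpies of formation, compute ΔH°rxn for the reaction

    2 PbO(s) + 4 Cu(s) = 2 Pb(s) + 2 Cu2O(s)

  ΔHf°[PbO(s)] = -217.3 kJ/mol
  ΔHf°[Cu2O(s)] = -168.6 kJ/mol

ΔH°rxn = 97.4 kJ/mol

Products: 2·(+0.0) + 2·(-168.6) = -337.2
Reactants: 2·(-217.3) + 4·(+0.0) = -434.6
ΔH°rxn = (-337.2) − (-434.6) = 97.4 kJ/mol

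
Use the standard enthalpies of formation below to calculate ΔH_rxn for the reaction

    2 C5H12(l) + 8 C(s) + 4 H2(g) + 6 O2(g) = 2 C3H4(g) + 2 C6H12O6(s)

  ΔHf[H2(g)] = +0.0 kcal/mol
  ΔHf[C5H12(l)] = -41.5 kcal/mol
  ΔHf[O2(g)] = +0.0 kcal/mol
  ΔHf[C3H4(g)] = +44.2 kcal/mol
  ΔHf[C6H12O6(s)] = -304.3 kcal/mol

Products: 2·(+44.2) + 2·(-304.3) = -520.2
Reactants: 2·(-41.5) + 8·(+0.0) + 4·(+0.0) + 6·(+0.0) = -83.0
ΔH_rxn = (-520.2) − (-83.0) = -437.2 kcal/mol

ΔH_rxn = -437.2 kcal/mol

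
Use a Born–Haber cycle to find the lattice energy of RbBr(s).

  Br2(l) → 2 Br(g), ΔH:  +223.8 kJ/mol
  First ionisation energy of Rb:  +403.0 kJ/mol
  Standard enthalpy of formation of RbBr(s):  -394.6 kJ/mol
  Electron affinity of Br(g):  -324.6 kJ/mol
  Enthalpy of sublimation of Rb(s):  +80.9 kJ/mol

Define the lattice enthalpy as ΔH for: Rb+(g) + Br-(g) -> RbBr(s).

U = -665.8 kJ/mol

ΔHf° = 1·ΔHsub + 1·(ΣIE) + 1/2·D(Br2) + 1·EA + U
-394.6 = 1·(+80.9) + 1·(+403.0) + 1/2·(+223.8) + 1·(-324.6) + U
U = -394.6 − (+271.2) = -665.8 kJ/mol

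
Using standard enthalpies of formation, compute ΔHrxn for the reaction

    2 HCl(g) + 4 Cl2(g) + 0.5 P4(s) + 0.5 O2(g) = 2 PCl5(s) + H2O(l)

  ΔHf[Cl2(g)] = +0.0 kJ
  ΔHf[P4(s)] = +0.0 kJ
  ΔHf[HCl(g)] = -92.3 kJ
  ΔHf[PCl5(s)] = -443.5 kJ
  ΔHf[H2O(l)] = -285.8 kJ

ΔHrxn = -988.2 kJ

Products: 2·(-443.5) + 1·(-285.8) = -1172.8
Reactants: 2·(-92.3) + 4·(+0.0) + 1/2·(+0.0) + 1/2·(+0.0) = -184.6
ΔHrxn = (-1172.8) − (-184.6) = -988.2 kJ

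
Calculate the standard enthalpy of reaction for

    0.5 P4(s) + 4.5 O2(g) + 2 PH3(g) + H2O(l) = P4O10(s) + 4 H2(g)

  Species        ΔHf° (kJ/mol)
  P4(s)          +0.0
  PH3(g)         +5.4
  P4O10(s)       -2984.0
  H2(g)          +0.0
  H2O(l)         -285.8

Products: 1·(-2984.0) + 4·(+0.0) = -2984.0
Reactants: 1/2·(+0.0) + 9/2·(+0.0) + 2·(+5.4) + 1·(-285.8) = -275.0
ΔHrxn = (-2984.0) − (-275.0) = -2709.0 kJ/mol

ΔHrxn = -2709.0 kJ/mol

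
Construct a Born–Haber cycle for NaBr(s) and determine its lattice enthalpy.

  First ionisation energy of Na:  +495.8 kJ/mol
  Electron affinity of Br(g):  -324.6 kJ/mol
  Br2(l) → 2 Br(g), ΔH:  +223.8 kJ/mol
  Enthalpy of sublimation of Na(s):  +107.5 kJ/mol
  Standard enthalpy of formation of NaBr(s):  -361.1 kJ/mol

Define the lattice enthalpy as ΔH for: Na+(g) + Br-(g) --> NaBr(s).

U = -751.7 kJ/mol

ΔHf° = 1·ΔHsub + 1·(ΣIE) + 1/2·D(Br2) + 1·EA + U
-361.1 = 1·(+107.5) + 1·(+495.8) + 1/2·(+223.8) + 1·(-324.6) + U
U = -361.1 − (+390.6) = -751.7 kJ/mol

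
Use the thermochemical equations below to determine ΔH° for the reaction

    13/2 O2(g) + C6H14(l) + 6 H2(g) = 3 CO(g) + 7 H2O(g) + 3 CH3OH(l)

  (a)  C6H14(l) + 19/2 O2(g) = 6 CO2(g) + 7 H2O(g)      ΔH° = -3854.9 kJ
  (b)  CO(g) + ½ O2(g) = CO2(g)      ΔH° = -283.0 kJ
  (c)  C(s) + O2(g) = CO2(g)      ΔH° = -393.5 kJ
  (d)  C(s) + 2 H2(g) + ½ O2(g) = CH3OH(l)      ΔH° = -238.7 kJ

ΔH° = -2541.5 kJ

(a) as written: -3854.9 kJ
(b) reversed and × 3: (-3)·(-283.0) = +849.0 kJ
(c) reversed and × 3: (-3)·(-393.5) = +1180.5 kJ
(d) × 3: (3)·(-238.7) = -716.1 kJ
ΔH° = (1)·(-3854.9) + (-3)·(-283.0) + (-3)·(-393.5) + (3)·(-238.7) = -2541.5 kJ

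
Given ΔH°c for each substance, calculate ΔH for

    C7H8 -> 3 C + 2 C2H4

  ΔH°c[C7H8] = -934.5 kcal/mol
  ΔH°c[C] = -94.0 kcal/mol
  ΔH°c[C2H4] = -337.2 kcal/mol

ΔH = 21.9 kcal/mol

With combustion enthalpies, reactants minus products:
= [1·(-934.5)] − [3·(-94.0) + 2·(-337.2)]
= 21.9 kcal/mol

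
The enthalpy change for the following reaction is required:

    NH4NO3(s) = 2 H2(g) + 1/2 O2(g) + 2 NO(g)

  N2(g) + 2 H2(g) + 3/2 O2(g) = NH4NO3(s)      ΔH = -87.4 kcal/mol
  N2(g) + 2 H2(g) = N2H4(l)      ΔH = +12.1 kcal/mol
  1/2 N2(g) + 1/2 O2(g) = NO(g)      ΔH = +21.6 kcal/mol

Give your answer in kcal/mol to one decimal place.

ΔH = 130.6 kcal/mol

equation 1 reversed (NH4NO3(s) must end up as a reactant): +87.4 kcal/mol
equation 2: not needed (N2H4(l) appears nowhere else).
equation 3 × 2 (×2 to match 2 NO(g) in the target): (2)·(+21.6) = +43.2 kcal/mol
ΔH = (+87.4) + (+43.2) = 130.6 kcal/mol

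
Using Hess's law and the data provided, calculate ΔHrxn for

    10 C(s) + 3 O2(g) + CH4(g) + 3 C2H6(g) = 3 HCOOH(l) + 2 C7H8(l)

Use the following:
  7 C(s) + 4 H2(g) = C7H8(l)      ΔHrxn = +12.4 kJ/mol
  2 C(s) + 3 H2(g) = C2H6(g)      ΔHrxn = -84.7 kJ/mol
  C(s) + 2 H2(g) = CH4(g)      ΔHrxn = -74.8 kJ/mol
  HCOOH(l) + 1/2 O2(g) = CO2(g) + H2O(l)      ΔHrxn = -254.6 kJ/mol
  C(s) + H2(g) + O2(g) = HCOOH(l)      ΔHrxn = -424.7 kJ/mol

equation 1 × 2: (2)·(+12.4) = +24.8 kJ/mol
equation 2 reversed and × 3: (-3)·(-84.7) = +254.1 kJ/mol
equation 3 reversed: +74.8 kJ/mol
equation 4: not needed.
equation 5 × 3: (3)·(-424.7) = -1274.1 kJ/mol
ΔHrxn = (+24.8) + (+254.1) + (+74.8) + (-1274.1) = -920.4 kJ/mol

ΔHrxn = -920.4 kJ/mol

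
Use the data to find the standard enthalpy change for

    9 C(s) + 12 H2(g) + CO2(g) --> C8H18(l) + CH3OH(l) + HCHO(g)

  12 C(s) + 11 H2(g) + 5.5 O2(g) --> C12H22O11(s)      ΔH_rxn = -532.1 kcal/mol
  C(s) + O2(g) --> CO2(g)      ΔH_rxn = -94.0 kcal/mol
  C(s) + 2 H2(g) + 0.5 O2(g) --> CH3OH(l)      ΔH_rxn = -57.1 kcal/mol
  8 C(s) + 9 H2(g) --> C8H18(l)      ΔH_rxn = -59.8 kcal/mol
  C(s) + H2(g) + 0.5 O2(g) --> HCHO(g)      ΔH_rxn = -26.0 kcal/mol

ΔH_rxn = -48.9 kcal/mol

equation 1: not needed (C12H22O11(s) appears nowhere else).
equation 2 reversed (reverse to put CO2(g) on the reactant side): +94.0 kcal/mol
equation 3 as written (CH3OH(l) already on the product side): -57.1 kcal/mol
equation 4 as written (C8H18(l) already on the product side): -59.8 kcal/mol
equation 5 as written (HCHO(g) already on the product side): -26.0 kcal/mol
ΔH_rxn = (+94.0) + (-57.1) + (-59.8) + (-26.0) = -48.9 kcal/mol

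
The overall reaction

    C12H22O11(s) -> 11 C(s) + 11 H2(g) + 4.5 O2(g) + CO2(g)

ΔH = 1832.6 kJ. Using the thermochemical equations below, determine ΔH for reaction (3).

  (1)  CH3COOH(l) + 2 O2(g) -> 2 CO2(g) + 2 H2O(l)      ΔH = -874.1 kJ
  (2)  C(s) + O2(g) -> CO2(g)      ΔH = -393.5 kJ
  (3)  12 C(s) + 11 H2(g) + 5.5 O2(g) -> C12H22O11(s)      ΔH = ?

(1): not needed.
(2) as written: -393.5 kJ
(3) reversed: contributes −x
+1832.6 = (-393.5) − x
x = (+1832.6 − (-393.5)) / (-1) = -2226.1 kJ

ΔH = -2226.1 kJ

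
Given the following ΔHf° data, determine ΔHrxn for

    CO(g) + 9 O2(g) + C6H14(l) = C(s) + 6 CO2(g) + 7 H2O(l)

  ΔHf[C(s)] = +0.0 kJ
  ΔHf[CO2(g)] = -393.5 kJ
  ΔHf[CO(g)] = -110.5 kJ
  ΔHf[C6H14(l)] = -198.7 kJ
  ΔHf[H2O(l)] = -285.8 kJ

Products: 1·(+0.0) + 6·(-393.5) + 7·(-285.8) = -4361.6
Reactants: 1·(-110.5) + 9·(+0.0) + 1·(-198.7) = -309.2
ΔHrxn = (-4361.6) − (-309.2) = -4052.4 kJ

ΔHrxn = -4052.4 kJ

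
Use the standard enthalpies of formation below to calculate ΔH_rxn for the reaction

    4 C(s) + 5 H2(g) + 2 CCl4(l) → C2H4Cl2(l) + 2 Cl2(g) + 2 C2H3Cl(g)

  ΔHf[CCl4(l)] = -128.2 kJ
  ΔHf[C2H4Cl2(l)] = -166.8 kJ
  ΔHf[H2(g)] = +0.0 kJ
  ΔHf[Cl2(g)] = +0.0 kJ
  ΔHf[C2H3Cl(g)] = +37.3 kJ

ΔH_rxn = 164.2 kJ

ΔH°rxn = Σ nΔHf°(products) − Σ nΔHf°(reactants).
Products: 1·(-166.8) + 2·(+0.0) + 2·(+37.3) = -92.2
Reactants: 4·(+0.0) + 5·(+0.0) + 2·(-128.2) = -256.4
ΔH_rxn = (-92.2) − (-256.4) = 164.2 kJ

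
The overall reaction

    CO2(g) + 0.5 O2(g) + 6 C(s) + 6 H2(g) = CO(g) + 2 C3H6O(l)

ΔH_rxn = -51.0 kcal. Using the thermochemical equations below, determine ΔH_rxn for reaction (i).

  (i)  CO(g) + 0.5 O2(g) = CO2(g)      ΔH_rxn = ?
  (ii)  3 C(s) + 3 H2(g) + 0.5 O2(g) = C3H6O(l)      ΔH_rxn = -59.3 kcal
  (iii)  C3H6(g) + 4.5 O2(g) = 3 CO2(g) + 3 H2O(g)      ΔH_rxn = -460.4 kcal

(i) reversed (CO(g) must end up as a product): contributes −x
(ii) × 2 (×2 to match 2 C3H6O(l) in the target): (2)·(-59.3) = -118.6 kcal
(iii): not needed (H2O(g) appears nowhere else).
-51.0 = (-118.6) − x
x = (-51.0 − (-118.6)) / (-1) = -67.6 kcal

ΔH_rxn = -67.6 kcal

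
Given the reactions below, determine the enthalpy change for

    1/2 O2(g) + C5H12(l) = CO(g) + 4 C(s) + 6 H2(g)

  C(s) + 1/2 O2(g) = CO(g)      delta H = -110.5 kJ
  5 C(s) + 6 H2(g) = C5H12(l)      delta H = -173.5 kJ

delta H = 63.0 kJ

equation 1 as written (CO(g) already on the product side): -110.5 kJ
equation 2 reversed (C5H12(l) must end up as a reactant): +173.5 kJ
Combining the equations, delta H = (1)·(-110.5) + (-1)·(-173.5) = 63.0 kJ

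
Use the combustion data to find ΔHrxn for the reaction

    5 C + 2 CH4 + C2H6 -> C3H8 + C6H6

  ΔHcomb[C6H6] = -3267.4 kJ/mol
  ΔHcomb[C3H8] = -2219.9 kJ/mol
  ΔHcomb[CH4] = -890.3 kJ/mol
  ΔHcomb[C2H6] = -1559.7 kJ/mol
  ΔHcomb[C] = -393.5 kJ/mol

Using ΔH = Σ nΔHc°(reactants) − Σ nΔHc°(products):
= [5·(-393.5) + 2·(-890.3) + 1·(-1559.7)] − [1·(-2219.9) + 1·(-3267.4)]
= 179.5 kJ/mol

ΔHrxn = 179.5 kJ/mol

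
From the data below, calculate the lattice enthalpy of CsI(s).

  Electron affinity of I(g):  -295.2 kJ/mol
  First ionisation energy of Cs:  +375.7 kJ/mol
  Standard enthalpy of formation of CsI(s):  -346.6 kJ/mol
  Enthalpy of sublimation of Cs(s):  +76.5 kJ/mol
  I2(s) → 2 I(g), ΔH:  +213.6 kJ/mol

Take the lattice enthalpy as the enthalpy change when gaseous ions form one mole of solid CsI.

U = -610.4 kJ/mol

ΔHf° = 1·ΔHsub + 1·(ΣIE) + 1/2·D(I2) + 1·EA + U
-346.6 = 1·(+76.5) + 1·(+375.7) + 1/2·(+213.6) + 1·(-295.2) + U
U = -346.6 − (+263.8) = -610.4 kJ/mol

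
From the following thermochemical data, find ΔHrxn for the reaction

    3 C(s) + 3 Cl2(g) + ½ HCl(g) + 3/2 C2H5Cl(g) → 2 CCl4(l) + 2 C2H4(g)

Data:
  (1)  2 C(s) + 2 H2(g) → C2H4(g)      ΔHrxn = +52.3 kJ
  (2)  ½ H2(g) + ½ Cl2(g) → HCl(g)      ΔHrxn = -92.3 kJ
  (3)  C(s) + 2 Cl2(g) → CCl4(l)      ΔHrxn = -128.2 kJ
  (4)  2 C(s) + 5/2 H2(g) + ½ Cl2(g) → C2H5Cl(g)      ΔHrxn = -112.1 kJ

(1) × 2 (scale by 2 for the 2 C2H4(g)): (2)·(+52.3) = +104.6 kJ
(2) reversed and × 1/2 (HCl(g) must end up as a reactant; scale by 1/2 for the 1/2 HCl(g)): (-1/2)·(-92.3) = +46.15 kJ
(3) × 2 (×2 to match 2 CCl4(l) in the target): (2)·(-128.2) = -256.4 kJ
(4) reversed and × 3/2 (C2H5Cl(g) must end up as a reactant; ×3/2 to match 3/2 C2H5Cl(g) in the target): (-3/2)·(-112.1) = +168.15 kJ
ΔHrxn = (+104.6) + (+46.15) + (-256.4) + (+168.15) = 62.5 kJ

ΔHrxn = 62.5 kJ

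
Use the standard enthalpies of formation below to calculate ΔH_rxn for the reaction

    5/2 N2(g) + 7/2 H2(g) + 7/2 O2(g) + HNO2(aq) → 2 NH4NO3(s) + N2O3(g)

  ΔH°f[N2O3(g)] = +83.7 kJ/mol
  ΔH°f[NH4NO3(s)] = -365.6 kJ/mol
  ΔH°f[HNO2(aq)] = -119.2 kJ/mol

Products: 2·(-365.6) + 1·(+83.7) = -647.5
Reactants: 5/2·(+0.0) + 7/2·(+0.0) + 7/2·(+0.0) + 1·(-119.2) = -119.2
ΔH_rxn = (-647.5) − (-119.2) = -528.3 kJ/mol

ΔH_rxn = -528.3 kJ/mol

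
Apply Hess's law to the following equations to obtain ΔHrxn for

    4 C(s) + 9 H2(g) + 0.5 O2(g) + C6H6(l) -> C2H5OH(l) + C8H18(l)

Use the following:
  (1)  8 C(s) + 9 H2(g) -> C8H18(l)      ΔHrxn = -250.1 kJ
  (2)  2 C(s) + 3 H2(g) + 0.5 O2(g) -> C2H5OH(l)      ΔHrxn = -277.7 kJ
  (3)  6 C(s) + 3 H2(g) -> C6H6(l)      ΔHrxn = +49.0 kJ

(1) as written: -250.1 kJ
(2) as written: -277.7 kJ
(3) reversed: -49.0 kJ
By Hess's law, ΔHrxn = (1)·(-250.1) + (1)·(-277.7) + (-1)·(+49.0) = -576.8 kJ

ΔHrxn = -576.8 kJ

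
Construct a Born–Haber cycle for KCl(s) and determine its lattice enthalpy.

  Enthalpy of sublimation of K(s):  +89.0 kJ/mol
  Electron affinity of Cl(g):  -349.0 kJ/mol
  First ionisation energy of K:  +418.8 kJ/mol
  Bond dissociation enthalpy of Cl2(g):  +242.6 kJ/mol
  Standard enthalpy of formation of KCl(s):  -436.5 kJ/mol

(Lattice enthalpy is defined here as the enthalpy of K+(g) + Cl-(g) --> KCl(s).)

ΔHf° = 1·ΔHsub + 1·(ΣIE) + 1/2·D(Cl2) + 1·EA + U
-436.5 = 1·(+89.0) + 1·(+418.8) + 1/2·(+242.6) + 1·(-349.0) + U
U = -436.5 − (+280.1) = -716.6 kJ/mol

U = -716.6 kJ/mol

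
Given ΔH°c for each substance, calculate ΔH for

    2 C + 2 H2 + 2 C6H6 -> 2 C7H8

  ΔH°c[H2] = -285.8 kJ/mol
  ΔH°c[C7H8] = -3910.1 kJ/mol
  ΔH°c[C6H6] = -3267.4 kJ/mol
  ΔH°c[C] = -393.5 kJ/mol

Using ΔH = Σ nΔHc°(reactants) − Σ nΔHc°(products):
= [2·(-393.5) + 2·(-285.8) + 2·(-3267.4)] − [2·(-3910.1)]
= -73.2 kJ/mol

ΔH = -73.2 kJ/mol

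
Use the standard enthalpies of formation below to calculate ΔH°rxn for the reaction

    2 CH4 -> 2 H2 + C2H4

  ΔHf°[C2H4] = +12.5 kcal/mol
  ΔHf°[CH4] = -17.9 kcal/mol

ΔH°rxn = 48.3 kcal/mol

ΔH°rxn = Σ nΔHf°(products) − Σ nΔHf°(reactants).
Products: 2·(+0.0) + 1·(+12.5) = +12.5
Reactants: 2·(-17.9) = -35.8
ΔH°rxn = (+12.5) − (-35.8) = 48.3 kcal/mol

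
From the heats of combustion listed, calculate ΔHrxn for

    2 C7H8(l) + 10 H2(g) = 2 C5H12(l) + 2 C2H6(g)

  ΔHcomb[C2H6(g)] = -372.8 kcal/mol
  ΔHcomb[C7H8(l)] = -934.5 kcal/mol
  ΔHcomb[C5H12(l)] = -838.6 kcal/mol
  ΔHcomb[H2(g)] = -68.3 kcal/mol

ΔHrxn = -129.2 kcal/mol

Using ΔH = Σ nΔHc°(reactants) − Σ nΔHc°(products):
= [2·(-934.5) + 10·(-68.3)] − [2·(-838.6) + 2·(-372.8)]
= -129.2 kcal/mol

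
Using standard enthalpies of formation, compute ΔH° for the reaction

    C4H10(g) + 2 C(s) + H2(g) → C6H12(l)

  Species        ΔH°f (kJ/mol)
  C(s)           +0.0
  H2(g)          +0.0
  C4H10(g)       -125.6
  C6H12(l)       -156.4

Products: 1·(-156.4) = -156.4
Reactants: 1·(-125.6) + 2·(+0.0) + 1·(+0.0) = -125.6
ΔH° = (-156.4) − (-125.6) = -30.8 kJ/mol

ΔH° = -30.8 kJ/mol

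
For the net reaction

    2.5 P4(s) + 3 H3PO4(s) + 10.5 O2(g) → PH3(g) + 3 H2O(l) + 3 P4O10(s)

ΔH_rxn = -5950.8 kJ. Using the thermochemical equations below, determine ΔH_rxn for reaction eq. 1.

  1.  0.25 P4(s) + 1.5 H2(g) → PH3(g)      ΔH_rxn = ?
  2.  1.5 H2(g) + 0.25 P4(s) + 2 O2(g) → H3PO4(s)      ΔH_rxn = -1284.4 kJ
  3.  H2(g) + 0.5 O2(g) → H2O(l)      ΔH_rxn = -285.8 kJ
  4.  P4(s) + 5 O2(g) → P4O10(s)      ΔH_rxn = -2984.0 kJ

eq. 1 as written: contributes x
eq. 2 reversed and × 3: (-3)·(-1284.4) = +3853.2 kJ
eq. 3 × 3: (3)·(-285.8) = -857.4 kJ
eq. 4 × 3: (3)·(-2984.0) = -8952.0 kJ
-5950.8 = (+3853.2) + (-857.4) + (-8952.0) + x
x = (-5950.8 − (-5956.2)) / (1) = 5.4 kJ

ΔH_rxn = 5.4 kJ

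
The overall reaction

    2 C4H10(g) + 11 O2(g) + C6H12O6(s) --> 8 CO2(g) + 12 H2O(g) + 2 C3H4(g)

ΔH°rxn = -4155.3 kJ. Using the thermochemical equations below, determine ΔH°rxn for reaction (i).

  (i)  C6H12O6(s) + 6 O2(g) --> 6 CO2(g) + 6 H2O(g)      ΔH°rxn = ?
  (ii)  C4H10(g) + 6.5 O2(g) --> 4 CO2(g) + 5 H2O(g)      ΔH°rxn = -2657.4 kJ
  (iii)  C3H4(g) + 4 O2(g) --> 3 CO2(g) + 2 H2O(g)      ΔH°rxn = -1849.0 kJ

ΔH°rxn = -2538.5 kJ

(i) as written (C6H12O6(s) already on the reactant side): contributes x
(ii) × 2 (scale by 2 for the 2 C4H10(g)): (2)·(-2657.4) = -5314.8 kJ
(iii) reversed and × 2 (C3H4(g) must end up as a product; ×2 to match 2 C3H4(g) in the target): (-2)·(-1849.0) = +3698.0 kJ
-4155.3 = (-5314.8) + (+3698.0) + x
x = (-4155.3 − (-1616.8)) / (1) = -2538.5 kJ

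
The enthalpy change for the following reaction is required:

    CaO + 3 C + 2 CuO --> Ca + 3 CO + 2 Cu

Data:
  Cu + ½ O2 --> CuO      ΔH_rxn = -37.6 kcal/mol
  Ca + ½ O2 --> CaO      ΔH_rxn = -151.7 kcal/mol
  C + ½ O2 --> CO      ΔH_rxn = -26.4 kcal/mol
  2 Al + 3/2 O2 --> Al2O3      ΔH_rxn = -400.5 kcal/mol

equation 1 reversed and × 2: (-2)·(-37.6) = +75.2 kcal/mol
equation 2 reversed: +151.7 kcal/mol
equation 3 × 3: (3)·(-26.4) = -79.2 kcal/mol
equation 4: not needed.
ΔH_rxn = (-2)·(-37.6) + (-1)·(-151.7) + (3)·(-26.4) = 147.7 kcal/mol

ΔH_rxn = 147.7 kcal/mol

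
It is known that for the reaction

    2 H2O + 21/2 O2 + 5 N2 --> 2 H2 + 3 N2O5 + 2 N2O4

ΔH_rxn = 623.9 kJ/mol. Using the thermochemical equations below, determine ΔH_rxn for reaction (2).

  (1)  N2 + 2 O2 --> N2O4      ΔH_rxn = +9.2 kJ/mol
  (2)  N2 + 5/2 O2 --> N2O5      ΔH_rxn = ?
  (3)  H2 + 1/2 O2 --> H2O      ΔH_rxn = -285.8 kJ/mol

ΔH_rxn = 11.3 kJ/mol

(1) × 2 (scale by 2 for the 2 N2O4): (2)·(+9.2) = +18.4 kJ/mol
(2) × 3 (scale by 3 for the 3 N2O5): contributes 3·x
(3) reversed and × 2 (H2O must end up as a reactant; ×2 to match 2 H2O in the target): (-2)·(-285.8) = +571.6 kJ/mol
+623.9 = (+18.4) + (+571.6) + 3·x
x = (+623.9 − (+590.0)) / (3) = 11.3 kJ/mol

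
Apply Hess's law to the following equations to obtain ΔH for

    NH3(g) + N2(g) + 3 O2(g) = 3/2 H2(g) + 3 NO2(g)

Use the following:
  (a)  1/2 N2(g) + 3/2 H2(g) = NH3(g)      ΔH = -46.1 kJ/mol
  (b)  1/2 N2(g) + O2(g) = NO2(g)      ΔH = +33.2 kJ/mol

(a) reversed: +46.1 kJ/mol
(b) × 3: (3)·(+33.2) = +99.6 kJ/mol
By Hess's law, ΔH = (-1)·(-46.1) + (3)·(+33.2) = 145.7 kJ/mol

ΔH = 145.7 kJ/mol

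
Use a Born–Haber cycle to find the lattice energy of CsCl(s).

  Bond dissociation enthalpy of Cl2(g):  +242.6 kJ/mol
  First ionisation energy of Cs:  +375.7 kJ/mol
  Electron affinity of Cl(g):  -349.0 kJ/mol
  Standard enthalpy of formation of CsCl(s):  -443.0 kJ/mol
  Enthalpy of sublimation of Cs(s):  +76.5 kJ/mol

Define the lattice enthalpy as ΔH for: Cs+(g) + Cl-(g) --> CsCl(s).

ΔHf° = 1·ΔHsub + 1·(ΣIE) + 1/2·D(Cl2) + 1·EA + U
-443.0 = 1·(+76.5) + 1·(+375.7) + 1/2·(+242.6) + 1·(-349.0) + U
U = -443.0 − (+224.5) = -667.5 kJ/mol

U = -667.5 kJ/mol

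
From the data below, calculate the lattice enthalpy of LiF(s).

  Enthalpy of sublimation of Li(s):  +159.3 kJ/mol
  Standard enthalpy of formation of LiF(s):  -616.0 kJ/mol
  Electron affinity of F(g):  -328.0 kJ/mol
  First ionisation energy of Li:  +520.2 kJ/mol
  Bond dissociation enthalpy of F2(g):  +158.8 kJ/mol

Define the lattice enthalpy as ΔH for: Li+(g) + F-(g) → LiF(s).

U = -1046.9 kJ/mol

ΔHf° = 1·ΔHsub + 1·(ΣIE) + 1/2·D(F2) + 1·EA + U
-616.0 = 1·(+159.3) + 1·(+520.2) + 1/2·(+158.8) + 1·(-328.0) + U
U = -616.0 − (+430.9) = -1046.9 kJ/mol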